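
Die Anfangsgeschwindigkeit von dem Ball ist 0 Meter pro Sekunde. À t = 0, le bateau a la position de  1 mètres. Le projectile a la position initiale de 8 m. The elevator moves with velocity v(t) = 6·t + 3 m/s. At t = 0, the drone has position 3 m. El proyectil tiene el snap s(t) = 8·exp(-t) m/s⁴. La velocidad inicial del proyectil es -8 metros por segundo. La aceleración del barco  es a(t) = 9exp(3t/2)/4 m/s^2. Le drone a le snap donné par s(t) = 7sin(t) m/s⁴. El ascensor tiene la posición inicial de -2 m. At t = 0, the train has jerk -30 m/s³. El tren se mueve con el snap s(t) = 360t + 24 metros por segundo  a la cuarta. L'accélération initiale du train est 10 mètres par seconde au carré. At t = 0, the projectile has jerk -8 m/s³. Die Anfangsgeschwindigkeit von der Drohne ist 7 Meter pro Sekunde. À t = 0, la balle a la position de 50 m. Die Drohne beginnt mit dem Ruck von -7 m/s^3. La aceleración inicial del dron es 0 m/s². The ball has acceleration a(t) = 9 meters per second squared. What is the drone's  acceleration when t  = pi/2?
To solve this, we need to take 2 antiderivatives of our snap equation s(t) = 7·sin(t). The antiderivative of snap, with j(0) = -7, gives jerk: j(t) = -7·cos(t). The integral of jerk is acceleration. Using a(0) = 0, we get a(t) = -7·sin(t). We have acceleration a(t) = -7·sin(t). Substituting t = pi/2: a(pi/2) = -7.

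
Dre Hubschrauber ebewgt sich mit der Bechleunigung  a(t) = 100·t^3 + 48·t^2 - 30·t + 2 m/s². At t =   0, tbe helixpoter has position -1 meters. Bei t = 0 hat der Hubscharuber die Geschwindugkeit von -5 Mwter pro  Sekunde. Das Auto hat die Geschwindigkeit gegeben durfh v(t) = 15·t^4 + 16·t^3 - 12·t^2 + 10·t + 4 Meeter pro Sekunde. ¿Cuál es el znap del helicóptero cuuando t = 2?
Para resolver esto, necesitamos tomar 2 derivadas de nuestra ecuación de la aceleración a(t) = 100·t^3 + 48·t^2 - 30·t + 2. Tomando d/dt de a(t), encontramos j(t) = 300·t^2 + 96·t - 30. Derivando la sacudida, obtenemos el snap: s(t) = 600·t + 96. Tenemos el snap s(t) = 600·t + 96. Sustituyendo t = 2: s(2) = 1296.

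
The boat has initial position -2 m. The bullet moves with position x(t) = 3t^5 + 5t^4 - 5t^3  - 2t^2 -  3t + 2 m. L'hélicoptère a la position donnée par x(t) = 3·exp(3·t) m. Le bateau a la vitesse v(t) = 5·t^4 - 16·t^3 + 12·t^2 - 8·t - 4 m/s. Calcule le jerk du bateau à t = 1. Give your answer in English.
We must differentiate our velocity equation v(t) = 5·t^4 - 16·t^3 + 12·t^2 - 8·t - 4 2 times. Differentiating velocity, we get acceleration: a(t) = 20·t^3 - 48·t^2 + 24·t - 8. Differentiating acceleration, we get jerk: j(t) = 60·t^2 - 96·t + 24. We have jerk j(t) = 60·t^2 - 96·t + 24. Substituting t = 1: j(1) = -12.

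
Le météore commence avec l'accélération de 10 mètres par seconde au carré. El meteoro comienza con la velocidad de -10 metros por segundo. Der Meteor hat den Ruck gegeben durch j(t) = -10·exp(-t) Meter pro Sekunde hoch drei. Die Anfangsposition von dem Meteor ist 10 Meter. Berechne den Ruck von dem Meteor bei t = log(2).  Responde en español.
De la ecuación de la sacudida j(t) = -10·exp(-t), sustituimos t = log(2) para obtener j = -5.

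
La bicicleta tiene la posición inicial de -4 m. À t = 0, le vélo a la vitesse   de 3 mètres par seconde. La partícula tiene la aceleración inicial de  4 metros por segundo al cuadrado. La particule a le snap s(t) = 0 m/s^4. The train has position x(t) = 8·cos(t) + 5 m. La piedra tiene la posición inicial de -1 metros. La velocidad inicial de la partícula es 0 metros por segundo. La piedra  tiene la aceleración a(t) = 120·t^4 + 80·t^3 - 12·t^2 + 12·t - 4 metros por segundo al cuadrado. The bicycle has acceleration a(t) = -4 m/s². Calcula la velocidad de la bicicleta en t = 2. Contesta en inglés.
We must find the integral of our acceleration equation a(t) = -4 1 time. Integrating acceleration and using the initial condition v(0) = 3, we get v(t) = 3 - 4·t. From the given velocity equation v(t) = 3 - 4·t, we substitute t = 2 to get v = -5.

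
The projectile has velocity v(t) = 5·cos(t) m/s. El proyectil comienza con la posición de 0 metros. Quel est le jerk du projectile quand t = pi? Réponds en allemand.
Ausgehend von der Geschwindigkeit v(t) = 5·cos(t), nehmen wir 2 Ableitungen. Durch Ableiten von der Geschwindigkeit erhalten wir die Beschleunigung: a(t) = -5·sin(t). Die Ableitung von der Beschleunigung ergibt den Ruck: j(t) = -5·cos(t). Wir haben den Ruck j(t) = -5·cos(t). Durch Einsetzen von t = pi: j(pi) = 5.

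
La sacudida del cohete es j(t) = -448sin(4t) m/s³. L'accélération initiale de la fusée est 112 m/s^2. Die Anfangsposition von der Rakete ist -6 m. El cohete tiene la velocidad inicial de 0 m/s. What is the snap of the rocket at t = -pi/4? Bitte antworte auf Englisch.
We must differentiate our jerk equation j(t) = -448·sin(4·t) 1 time. The derivative of jerk gives snap: s(t) = -1792·cos(4·t). We have snap s(t) = -1792·cos(4·t). Substituting t = -pi/4: s(-pi/4) = 1792.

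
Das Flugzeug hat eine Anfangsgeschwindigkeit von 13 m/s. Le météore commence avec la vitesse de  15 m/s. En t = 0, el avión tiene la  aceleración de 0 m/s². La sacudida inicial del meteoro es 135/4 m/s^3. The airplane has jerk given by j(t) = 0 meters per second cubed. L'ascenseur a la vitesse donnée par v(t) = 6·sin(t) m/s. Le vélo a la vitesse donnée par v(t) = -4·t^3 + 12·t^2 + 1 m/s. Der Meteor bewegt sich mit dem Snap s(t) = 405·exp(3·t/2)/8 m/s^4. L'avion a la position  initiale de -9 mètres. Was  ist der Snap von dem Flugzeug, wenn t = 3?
Wir müssen unsere Gleichung für den Ruck j(t) = 0 1-mal ableiten. Mit d/dt von j(t) finden wir s(t) = 0. Aus der Gleichung für den Snap s(t) = 0, setzen wir t = 3 ein und erhalten s = 0.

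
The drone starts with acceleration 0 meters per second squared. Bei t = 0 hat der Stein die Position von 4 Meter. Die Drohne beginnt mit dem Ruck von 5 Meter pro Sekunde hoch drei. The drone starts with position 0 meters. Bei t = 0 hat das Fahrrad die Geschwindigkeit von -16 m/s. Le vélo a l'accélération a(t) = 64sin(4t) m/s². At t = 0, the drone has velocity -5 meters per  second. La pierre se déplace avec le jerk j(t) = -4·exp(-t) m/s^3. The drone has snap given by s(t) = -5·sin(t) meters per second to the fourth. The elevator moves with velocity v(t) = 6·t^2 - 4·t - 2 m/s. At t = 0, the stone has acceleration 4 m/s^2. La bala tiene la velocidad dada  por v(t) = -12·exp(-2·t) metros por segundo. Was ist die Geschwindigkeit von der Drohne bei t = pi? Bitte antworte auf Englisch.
To find the answer, we compute 3 integrals of s(t) = -5·sin(t). The antiderivative of snap, with j(0) = 5, gives jerk: j(t) = 5·cos(t). The integral of jerk is acceleration. Using a(0) = 0, we get a(t) = 5·sin(t). Taking ∫a(t)dt and applying v(0) = -5, we find v(t) = -5·cos(t). Using v(t) = -5·cos(t) and substituting t = pi, we find v = 5.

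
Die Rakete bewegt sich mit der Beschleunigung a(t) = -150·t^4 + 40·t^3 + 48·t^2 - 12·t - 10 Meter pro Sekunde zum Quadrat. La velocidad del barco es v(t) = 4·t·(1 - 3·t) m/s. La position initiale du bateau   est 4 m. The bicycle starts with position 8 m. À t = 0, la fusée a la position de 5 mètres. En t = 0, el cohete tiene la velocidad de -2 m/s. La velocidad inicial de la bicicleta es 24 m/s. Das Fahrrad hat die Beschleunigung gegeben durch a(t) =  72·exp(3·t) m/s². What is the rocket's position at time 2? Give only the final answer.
At t = 2, x = -227.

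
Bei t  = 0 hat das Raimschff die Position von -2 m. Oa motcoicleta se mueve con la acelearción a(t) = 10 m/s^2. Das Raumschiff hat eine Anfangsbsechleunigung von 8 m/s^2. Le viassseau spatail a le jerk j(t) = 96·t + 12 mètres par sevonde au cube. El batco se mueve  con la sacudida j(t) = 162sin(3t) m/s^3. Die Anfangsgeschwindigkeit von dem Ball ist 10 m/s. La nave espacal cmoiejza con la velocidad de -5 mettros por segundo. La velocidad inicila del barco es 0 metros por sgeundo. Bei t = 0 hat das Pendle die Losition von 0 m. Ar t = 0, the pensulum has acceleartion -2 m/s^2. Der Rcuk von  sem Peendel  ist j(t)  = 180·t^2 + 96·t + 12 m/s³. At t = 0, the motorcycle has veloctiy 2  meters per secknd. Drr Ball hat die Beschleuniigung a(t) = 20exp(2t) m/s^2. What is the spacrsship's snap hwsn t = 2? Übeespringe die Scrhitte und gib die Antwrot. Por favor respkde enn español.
En t = 2, s = 96.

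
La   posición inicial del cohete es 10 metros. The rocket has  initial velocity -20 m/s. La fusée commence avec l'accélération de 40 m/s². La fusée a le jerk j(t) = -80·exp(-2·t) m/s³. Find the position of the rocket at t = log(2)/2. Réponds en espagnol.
Necesitamos integrar nuestra ecuación de la sacudida j(t) = -80·exp(-2·t) 3 veces. La antiderivada de la sacudida es la aceleración. Usando a(0) = 40, obtenemos a(t) = 40·exp(-2·t). La antiderivada de la aceleración, con v(0) = -20, da la velocidad: v(t) = -20·exp(-2·t). La integral de la velocidad es la posición. Usando x(0) = 10, obtenemos x(t) = 10·exp(-2·t). De la ecuación de la posición x(t) = 10·exp(-2·t), sustituimos t = log(2)/2 para obtener x = 5.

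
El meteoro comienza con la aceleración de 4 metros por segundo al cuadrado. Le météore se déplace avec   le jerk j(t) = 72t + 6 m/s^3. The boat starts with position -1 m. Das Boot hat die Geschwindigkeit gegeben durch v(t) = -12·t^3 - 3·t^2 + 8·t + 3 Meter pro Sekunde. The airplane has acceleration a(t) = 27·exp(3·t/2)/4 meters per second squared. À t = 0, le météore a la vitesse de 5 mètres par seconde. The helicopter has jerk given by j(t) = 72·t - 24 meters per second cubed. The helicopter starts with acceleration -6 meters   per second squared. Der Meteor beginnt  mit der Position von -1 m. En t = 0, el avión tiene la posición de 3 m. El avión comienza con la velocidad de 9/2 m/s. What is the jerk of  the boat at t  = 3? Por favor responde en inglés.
We must differentiate our velocity equation v(t) = -12·t^3 - 3·t^2 + 8·t + 3 2 times. Taking d/dt of v(t), we find a(t) = -36·t^2 - 6·t + 8. The derivative of acceleration gives jerk: j(t) = -72·t - 6. Using j(t) = -72·t - 6 and substituting t = 3, we find j = -222.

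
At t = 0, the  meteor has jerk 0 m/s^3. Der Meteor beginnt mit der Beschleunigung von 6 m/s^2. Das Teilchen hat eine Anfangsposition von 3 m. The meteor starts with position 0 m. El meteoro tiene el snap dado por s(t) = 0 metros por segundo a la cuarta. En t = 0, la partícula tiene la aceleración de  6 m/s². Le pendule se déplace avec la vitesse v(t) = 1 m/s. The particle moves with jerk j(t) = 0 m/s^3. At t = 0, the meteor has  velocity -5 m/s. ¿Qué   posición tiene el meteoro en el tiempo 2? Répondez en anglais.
To solve this, we need to take 4 integrals of our snap equation s(t) = 0. Integrating snap and using the initial condition j(0) = 0, we get j(t) = 0. Taking ∫j(t)dt and applying a(0) = 6, we find a(t) = 6. Taking ∫a(t)dt and applying v(0) = -5, we find v(t) = 6·t - 5. The integral of velocity, with x(0) = 0, gives position: x(t) = 3·t^2 - 5·t. From the given position equation x(t) = 3·t^2 - 5·t, we substitute t = 2 to get x = 2.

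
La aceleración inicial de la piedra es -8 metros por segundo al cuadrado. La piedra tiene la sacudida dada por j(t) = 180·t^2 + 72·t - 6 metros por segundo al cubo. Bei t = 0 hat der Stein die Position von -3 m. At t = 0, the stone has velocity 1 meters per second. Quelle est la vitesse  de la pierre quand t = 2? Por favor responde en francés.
Nous devons trouver l'intégrale de notre équation du jerk j(t) = 180·t^2 + 72·t - 6 2 fois. L'intégrale du jerk, avec a(0) = -8, donne l'accélération: a(t) = 60·t^3 + 36·t^2 - 6·t - 8. En prenant ∫a(t)dt et en appliquant v(0) = 1, nous trouvons v(t) = 15·t^4 + 12·t^3 - 3·t^2 - 8·t + 1. De l'équation de la vitesse v(t) = 15·t^4 + 12·t^3 - 3·t^2 - 8·t + 1, nous substituons t = 2 pour obtenir v = 309.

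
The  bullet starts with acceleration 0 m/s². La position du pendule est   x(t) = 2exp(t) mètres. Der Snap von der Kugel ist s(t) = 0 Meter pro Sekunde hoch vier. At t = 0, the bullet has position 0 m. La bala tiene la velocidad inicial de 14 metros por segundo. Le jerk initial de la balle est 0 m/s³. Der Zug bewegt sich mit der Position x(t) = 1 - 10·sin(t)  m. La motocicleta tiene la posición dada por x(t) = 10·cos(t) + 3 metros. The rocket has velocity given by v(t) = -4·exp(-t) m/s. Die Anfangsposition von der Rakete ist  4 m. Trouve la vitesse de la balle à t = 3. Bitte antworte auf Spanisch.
Debemos encontrar la integral de nuestra ecuación del snap s(t) = 0 3 veces. La integral del snap, con j(0) = 0, da la sacudida: j(t) = 0. La antiderivada de la sacudida, con a(0) = 0, da la aceleración: a(t) = 0. La antiderivada de la aceleración, con v(0) = 14, da la velocidad: v(t) = 14. Tenemos la velocidad v(t) = 14. Sustituyendo t = 3: v(3) = 14.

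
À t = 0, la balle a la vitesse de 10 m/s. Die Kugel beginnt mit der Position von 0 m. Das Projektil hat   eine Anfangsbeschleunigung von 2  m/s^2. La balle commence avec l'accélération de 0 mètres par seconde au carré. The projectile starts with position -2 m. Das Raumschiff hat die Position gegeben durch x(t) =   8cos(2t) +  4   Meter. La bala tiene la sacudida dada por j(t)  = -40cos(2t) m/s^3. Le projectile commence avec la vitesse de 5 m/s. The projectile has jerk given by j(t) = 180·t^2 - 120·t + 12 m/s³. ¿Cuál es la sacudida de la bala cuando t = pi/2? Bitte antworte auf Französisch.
De l'équation du jerk j(t) = -40·cos(2·t), nous substituons t = pi/2 pour obtenir j = 40.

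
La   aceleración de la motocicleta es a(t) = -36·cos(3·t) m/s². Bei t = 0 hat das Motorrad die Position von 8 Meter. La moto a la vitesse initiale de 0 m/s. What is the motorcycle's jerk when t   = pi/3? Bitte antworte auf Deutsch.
Um dies zu lösen, müssen wir 1 Ableitung unserer Gleichung für die Beschleunigung a(t) = -36·cos(3·t) nehmen. Durch Ableiten von der Beschleunigung erhalten wir den Ruck: j(t) = 108·sin(3·t). Mit j(t) = 108·sin(3·t) und Einsetzen von t = pi/3, finden wir j = 0.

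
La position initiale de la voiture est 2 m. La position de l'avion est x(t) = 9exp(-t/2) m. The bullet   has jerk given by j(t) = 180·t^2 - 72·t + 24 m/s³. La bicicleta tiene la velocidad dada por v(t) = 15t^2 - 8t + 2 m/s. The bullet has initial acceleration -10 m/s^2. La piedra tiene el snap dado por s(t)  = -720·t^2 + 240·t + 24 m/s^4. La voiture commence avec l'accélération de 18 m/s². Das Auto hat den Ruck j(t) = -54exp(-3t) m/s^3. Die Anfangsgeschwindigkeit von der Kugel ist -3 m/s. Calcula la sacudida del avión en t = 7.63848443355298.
Debemos derivar nuestra ecuación de la posición x(t) = 9·exp(-t/2) 3 veces. Tomando d/dt de x(t), encontramos v(t) = -9·exp(-t/2)/2. Derivando la velocidad, obtenemos la aceleración: a(t) = 9·exp(-t/2)/4. Derivando la aceleración, obtenemos la sacudida: j(t) = -9·exp(-t/2)/8. Usando j(t) = -9·exp(-t/2)/8 y sustituyendo t = 7.63848443355298, encontramos j = -0.0246874766752780.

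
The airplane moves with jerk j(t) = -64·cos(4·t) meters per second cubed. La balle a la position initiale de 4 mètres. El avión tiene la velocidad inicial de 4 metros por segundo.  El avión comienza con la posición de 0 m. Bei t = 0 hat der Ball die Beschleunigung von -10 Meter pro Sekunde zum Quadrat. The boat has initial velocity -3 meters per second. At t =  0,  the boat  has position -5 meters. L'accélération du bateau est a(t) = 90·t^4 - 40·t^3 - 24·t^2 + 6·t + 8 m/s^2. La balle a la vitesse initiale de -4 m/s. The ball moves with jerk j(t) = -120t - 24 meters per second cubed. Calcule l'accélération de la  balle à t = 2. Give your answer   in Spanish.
Necesitamos integrar nuestra ecuación de la sacudida j(t) = -120·t - 24 1 vez. La integral de la sacudida, con a(0) = -10, da la aceleración: a(t) = -60·t^2 - 24·t - 10. De la ecuación de la aceleración a(t) = -60·t^2 - 24·t - 10, sustituimos t = 2 para obtener a = -298.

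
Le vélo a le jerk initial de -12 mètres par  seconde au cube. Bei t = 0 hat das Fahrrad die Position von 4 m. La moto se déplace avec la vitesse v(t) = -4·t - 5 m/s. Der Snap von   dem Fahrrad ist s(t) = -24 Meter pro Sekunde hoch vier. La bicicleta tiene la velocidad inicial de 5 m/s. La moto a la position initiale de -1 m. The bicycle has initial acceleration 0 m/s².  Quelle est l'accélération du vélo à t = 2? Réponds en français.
Nous devons intégrer notre équation du snap s(t) = -24 2 fois. En prenant ∫s(t)dt et en appliquant j(0) = -12, nous trouvons j(t) = -24·t - 12. L'intégrale du jerk est l'accélération. En utilisant a(0) = 0, nous obtenons a(t) = 12·t·(-t - 1). De l'équation de l'accélération a(t) = 12·t·(-t - 1), nous substituons t = 2 pour obtenir a = -72.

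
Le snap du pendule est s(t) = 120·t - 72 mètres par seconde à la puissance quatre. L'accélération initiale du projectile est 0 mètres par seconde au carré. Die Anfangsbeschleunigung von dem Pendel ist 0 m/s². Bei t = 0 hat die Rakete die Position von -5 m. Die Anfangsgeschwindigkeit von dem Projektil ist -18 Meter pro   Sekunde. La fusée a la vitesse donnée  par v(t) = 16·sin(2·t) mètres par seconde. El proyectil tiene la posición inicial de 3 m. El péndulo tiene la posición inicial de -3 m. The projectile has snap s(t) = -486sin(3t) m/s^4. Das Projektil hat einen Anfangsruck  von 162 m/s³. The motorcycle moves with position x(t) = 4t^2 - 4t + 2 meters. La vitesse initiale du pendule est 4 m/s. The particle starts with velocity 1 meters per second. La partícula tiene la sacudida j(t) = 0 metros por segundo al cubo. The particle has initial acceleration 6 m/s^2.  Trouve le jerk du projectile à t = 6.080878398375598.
En partant du snap s(t) = -486·sin(3·t), nous prenons 1 intégrale. En intégrant le snap et en utilisant la condition initiale j(0) = 162, nous obtenons j(t) = 162·cos(3·t). En utilisant j(t) = 162·cos(3·t) et en substituant t = 6.080878398375598, nous trouvons j = 133.068119454249.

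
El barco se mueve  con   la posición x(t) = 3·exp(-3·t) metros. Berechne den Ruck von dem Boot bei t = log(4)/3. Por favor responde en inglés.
We must differentiate our position equation x(t) = 3·exp(-3·t) 3 times. Differentiating position, we get velocity: v(t) = -9·exp(-3·t). Taking d/dt of v(t), we find a(t) = 27·exp(-3·t). The derivative of acceleration gives jerk: j(t) = -81·exp(-3·t). We have jerk j(t) = -81·exp(-3·t). Substituting t = log(4)/3: j(log(4)/3) = -81/4.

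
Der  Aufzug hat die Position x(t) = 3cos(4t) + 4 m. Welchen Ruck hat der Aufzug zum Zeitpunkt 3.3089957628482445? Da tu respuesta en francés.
Nous devons dériver notre équation de la position x(t) = 3·cos(4·t) + 4 3 fois. La dérivée de la position donne la vitesse: v(t) = -12·sin(4·t). La dérivée de la vitesse donne l'accélération: a(t) = -48·cos(4·t). En dérivant l'accélération, nous obtenons le jerk: j(t) = 192·sin(4·t). Nous avons le jerk j(t) = 192·sin(4·t). En substituant t = 3.3089957628482445: j(3.3089957628482445) = 119.170974750096.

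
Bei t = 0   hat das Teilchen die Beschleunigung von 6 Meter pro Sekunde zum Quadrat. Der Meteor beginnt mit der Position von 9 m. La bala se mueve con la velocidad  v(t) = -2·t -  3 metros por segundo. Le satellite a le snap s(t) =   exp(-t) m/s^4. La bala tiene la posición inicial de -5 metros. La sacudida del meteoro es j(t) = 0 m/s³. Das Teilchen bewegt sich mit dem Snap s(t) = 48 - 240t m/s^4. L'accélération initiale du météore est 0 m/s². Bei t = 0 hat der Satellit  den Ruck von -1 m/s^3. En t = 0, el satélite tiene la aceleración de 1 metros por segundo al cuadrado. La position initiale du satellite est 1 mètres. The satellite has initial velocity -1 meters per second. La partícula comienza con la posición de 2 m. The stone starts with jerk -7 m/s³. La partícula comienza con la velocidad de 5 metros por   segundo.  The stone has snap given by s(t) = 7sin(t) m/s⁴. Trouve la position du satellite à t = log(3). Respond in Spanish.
Debemos encontrar la antiderivada de nuestra ecuación del snap s(t) = exp(-t) 4 veces. La antiderivada del snap, con j(0) = -1, da la sacudida: j(t) = -exp(-t). Tomando ∫j(t)dt y aplicando a(0) = 1, encontramos a(t) = exp(-t). La integral de la aceleración, con v(0) = -1, da la velocidad: v(t) = -exp(-t). La integral de la velocidad, con x(0) = 1, da la posición: x(t) = exp(-t). Usando x(t) = exp(-t) y sustituyendo t = log(3), encontramos x = 1/3.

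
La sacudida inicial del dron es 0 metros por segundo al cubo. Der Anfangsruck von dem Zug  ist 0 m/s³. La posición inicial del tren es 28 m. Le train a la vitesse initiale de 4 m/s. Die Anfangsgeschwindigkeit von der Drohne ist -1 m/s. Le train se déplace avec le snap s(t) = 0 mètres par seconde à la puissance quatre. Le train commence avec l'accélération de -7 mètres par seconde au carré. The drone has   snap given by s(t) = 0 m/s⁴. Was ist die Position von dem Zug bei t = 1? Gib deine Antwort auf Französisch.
Pour résoudre ceci, nous devons prendre 4 primitives de notre équation du snap s(t) = 0. L'intégrale du snap, avec j(0) = 0, donne le jerk: j(t) = 0. En prenant ∫j(t)dt et en appliquant a(0) = -7, nous trouvons a(t) = -7. La primitive de l'accélération est la vitesse. En utilisant v(0) = 4, nous obtenons v(t) = 4 - 7·t. La primitive de la vitesse, avec x(0) = 28, donne la position: x(t) = -7·t^2/2 + 4·t + 28. Nous avons la position x(t) = -7·t^2/2 + 4·t + 28. En substituant t = 1: x(1) = 57/2.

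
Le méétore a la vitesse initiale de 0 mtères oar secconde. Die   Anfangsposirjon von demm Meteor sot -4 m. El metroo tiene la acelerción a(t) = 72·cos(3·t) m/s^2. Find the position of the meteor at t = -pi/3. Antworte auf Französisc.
Nous devons intégrer notre équation de l'accélération a(t) = 72·cos(3·t) 2 fois. En prenant ∫a(t)dt et en appliquant v(0) = 0, nous trouvons v(t) = 24·sin(3·t). En intégrant la vitesse et en utilisant la condition initiale x(0) = -4, nous obtenons x(t) = 4 - 8·cos(3·t). Nous avons la position x(t) = 4 - 8·cos(3·t). En substituant t = -pi/3: x(-pi/3) = 12.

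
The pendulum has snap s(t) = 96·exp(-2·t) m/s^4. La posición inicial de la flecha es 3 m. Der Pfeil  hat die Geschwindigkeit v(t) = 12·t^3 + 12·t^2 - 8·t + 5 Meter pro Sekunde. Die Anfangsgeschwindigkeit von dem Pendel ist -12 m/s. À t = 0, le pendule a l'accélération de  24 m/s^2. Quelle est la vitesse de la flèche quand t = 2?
Nous avons la vitesse v(t) = 12·t^3 + 12·t^2 - 8·t + 5. En substituant t = 2: v(2) = 133.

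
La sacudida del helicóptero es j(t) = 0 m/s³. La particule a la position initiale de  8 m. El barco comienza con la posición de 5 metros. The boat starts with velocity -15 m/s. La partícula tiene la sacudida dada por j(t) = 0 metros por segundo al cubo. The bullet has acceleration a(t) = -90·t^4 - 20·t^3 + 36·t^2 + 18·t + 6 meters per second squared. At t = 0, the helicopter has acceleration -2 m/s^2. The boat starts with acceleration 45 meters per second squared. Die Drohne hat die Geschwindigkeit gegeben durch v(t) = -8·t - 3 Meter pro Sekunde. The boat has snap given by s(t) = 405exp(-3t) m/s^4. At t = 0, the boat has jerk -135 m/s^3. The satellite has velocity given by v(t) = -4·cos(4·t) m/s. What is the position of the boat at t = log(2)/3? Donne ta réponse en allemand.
Wir müssen unsere Gleichung für den Snap s(t) = 405·exp(-3·t) 4-mal integrieren. Das Integral von dem Snap ist der Ruck. Mit j(0) = -135 erhalten wir j(t) = -135·exp(-3·t). Durch Integration von dem Ruck und Verwendung der Anfangsbedingung a(0) = 45, erhalten wir a(t) = 45·exp(-3·t). Mit ∫a(t)dt und Anwendung von v(0) = -15, finden wir v(t) = -15·exp(-3·t). Das Integral von der Geschwindigkeit ist die Position. Mit x(0) = 5 erhalten wir x(t) = 5·exp(-3·t). Wir haben die Position x(t) = 5·exp(-3·t). Durch Einsetzen von t = log(2)/3: x(log(2)/3) = 5/2.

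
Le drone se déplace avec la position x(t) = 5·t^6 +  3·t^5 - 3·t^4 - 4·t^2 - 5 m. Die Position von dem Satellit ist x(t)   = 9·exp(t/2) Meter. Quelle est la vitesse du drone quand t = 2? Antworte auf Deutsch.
Wir müssen unsere Gleichung für die Position x(t) = 5·t^6 + 3·t^5 - 3·t^4 - 4·t^2 - 5 1-mal ableiten. Mit d/dt von x(t) finden wir v(t) = 30·t^5 + 15·t^4 - 12·t^3 - 8·t. Wir haben die Geschwindigkeit v(t) = 30·t^5 + 15·t^4 - 12·t^3 - 8·t. Durch Einsetzen von t = 2: v(2) = 1088.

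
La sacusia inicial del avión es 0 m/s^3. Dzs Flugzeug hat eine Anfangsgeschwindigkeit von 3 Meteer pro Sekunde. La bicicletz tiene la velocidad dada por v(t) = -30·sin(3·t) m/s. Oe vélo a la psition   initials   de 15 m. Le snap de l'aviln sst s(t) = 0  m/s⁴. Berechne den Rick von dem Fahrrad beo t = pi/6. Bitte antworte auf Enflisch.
We must differentiate our velocity equation v(t) = -30·sin(3·t) 2 times. Differentiating velocity, we get acceleration: a(t) = -90·cos(3·t). The derivative of acceleration gives jerk: j(t) = 270·sin(3·t). Using j(t) = 270·sin(3·t) and substituting t = pi/6, we find j = 270.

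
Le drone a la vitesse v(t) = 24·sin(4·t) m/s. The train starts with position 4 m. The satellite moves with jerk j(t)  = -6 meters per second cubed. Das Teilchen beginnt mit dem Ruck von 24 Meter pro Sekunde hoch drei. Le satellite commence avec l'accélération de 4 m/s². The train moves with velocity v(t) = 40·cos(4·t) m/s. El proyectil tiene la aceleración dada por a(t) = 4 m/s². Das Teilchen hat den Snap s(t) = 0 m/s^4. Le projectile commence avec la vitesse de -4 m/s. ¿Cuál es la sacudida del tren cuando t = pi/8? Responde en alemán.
Wir müssen unsere Gleichung für die Geschwindigkeit v(t) = 40·cos(4·t) 2-mal ableiten. Mit d/dt von v(t) finden wir a(t) = -160·sin(4·t). Die Ableitung von der Beschleunigung ergibt den Ruck: j(t) = -640·cos(4·t). Aus der Gleichung für den Ruck j(t) = -640·cos(4·t), setzen wir t = pi/8 ein und erhalten j = 0.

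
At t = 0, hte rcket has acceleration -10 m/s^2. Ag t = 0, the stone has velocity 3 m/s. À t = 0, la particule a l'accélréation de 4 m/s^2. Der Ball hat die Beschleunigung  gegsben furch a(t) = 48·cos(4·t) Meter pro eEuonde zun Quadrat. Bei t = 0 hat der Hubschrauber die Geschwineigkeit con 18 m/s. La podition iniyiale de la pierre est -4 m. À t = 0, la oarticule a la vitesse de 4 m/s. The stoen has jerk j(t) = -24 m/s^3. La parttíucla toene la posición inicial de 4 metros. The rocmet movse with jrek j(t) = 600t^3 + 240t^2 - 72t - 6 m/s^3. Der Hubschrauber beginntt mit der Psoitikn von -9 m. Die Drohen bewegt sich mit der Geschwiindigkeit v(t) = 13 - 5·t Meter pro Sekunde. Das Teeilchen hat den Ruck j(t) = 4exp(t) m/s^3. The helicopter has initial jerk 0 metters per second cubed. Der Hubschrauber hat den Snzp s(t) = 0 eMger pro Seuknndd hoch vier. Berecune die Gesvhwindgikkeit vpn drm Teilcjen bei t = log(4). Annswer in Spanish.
Para resolver esto, necesitamos tomar 2 integrales de nuestra ecuación de la sacudida j(t) = 4·exp(t). Integrando la sacudida y usando la condición inicial a(0) = 4, obtenemos a(t) = 4·exp(t). La antiderivada de la aceleración es la velocidad. Usando v(0) = 4, obtenemos v(t) = 4·exp(t). Usando v(t) = 4·exp(t) y sustituyendo t = log(4), encontramos v = 16.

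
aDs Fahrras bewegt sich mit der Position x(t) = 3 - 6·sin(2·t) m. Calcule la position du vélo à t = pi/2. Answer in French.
De l'équation de la position x(t) = 3 - 6·sin(2·t), nous substituons t = pi/2 pour obtenir x = 3.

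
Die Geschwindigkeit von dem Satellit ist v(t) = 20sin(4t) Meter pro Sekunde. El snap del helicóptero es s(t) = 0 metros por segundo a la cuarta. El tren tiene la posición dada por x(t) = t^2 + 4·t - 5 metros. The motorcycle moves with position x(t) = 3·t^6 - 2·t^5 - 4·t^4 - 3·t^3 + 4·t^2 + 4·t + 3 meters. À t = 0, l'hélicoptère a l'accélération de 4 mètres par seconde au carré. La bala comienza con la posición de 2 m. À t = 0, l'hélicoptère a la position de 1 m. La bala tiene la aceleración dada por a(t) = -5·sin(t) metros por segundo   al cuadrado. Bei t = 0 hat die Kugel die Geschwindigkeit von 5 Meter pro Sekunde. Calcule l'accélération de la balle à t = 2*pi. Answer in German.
Aus der Gleichung für die Beschleunigung a(t) = -5·sin(t), setzen wir t = 2*pi ein und erhalten a = 0.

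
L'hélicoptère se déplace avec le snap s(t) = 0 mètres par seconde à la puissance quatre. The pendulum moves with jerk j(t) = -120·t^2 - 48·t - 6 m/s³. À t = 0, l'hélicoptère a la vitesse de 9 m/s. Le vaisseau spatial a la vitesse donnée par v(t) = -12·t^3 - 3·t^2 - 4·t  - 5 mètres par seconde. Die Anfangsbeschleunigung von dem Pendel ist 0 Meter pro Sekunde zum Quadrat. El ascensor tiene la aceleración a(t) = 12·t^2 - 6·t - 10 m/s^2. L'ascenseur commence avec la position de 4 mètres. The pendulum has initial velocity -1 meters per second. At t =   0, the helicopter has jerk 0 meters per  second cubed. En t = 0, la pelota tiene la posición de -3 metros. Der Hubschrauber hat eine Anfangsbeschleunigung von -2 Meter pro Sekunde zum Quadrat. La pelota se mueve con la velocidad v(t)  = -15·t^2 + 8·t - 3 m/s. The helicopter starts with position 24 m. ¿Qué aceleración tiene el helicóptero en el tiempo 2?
Debemos encontrar la integral de nuestra ecuación del snap s(t) = 0 2 veces. Tomando ∫s(t)dt y aplicando j(0) = 0, encontramos j(t) = 0. Integrando la sacudida y usando la condición inicial a(0) = -2, obtenemos a(t) = -2. Usando a(t) = -2 y sustituyendo t = 2, encontramos a = -2.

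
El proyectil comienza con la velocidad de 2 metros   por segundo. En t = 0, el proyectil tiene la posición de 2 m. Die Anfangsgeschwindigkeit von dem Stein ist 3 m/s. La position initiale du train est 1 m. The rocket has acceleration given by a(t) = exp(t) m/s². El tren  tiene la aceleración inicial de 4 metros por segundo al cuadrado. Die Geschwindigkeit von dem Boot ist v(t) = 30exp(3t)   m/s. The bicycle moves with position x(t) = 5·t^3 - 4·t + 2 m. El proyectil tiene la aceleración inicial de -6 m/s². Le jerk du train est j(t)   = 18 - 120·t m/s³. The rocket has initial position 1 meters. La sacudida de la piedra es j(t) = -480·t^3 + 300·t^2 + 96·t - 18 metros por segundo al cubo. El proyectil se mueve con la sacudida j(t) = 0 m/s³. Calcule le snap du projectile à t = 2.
Pour résoudre ceci, nous devons prendre 1 dérivée de notre équation du jerk j(t) = 0. En prenant d/dt de j(t), nous trouvons s(t) = 0. De l'équation du snap s(t) = 0, nous substituons t = 2 pour obtenir s = 0.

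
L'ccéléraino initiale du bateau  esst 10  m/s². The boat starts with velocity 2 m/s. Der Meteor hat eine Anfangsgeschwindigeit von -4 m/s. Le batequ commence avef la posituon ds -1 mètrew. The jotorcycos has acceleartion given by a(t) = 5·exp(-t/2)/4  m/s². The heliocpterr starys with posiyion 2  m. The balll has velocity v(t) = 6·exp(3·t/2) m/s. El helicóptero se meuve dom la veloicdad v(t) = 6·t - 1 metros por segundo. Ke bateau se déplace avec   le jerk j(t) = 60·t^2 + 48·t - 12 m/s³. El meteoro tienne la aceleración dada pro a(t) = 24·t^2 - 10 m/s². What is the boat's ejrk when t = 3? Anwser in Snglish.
From the given jerk equation j(t) = 60·t^2 + 48·t - 12, we substitute t = 3 to get j = 672.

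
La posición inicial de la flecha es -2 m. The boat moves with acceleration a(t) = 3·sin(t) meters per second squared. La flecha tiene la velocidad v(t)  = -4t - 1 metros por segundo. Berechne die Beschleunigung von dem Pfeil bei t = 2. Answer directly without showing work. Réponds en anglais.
At t = 2, a = -4.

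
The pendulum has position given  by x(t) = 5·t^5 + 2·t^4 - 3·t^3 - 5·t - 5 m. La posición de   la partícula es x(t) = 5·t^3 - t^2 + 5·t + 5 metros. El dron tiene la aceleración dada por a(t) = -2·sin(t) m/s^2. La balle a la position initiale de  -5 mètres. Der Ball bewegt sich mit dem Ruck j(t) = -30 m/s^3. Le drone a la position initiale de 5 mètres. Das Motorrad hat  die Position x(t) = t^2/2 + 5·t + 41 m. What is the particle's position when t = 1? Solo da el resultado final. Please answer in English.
The answer is 14.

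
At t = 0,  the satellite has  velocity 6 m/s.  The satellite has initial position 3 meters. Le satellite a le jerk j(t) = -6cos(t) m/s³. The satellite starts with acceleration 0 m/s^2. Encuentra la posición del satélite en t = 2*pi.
Para resolver esto, necesitamos tomar 3 antiderivadas de nuestra ecuación de la sacudida j(t) = -6·cos(t). La antiderivada de la sacudida es la aceleración. Usando a(0) = 0, obtenemos a(t) = -6·sin(t). Tomando ∫a(t)dt y aplicando v(0) = 6, encontramos v(t) = 6·cos(t). Tomando ∫v(t)dt y aplicando x(0) = 3, encontramos x(t) = 6·sin(t) + 3. Usando x(t) = 6·sin(t) + 3 y sustituyendo t = 2*pi, encontramos x = 3.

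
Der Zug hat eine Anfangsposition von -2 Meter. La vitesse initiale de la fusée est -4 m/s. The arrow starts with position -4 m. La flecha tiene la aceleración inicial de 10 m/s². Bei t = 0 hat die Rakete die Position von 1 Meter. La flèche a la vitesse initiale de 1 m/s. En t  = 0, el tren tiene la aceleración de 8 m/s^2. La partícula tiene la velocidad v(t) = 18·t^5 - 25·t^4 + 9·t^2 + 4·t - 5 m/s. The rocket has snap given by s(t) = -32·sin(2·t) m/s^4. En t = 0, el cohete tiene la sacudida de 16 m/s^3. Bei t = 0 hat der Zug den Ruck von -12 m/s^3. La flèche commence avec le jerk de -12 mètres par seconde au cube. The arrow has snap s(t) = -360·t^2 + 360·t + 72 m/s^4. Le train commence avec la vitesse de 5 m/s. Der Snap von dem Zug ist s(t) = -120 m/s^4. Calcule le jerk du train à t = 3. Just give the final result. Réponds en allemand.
j(3) = -372.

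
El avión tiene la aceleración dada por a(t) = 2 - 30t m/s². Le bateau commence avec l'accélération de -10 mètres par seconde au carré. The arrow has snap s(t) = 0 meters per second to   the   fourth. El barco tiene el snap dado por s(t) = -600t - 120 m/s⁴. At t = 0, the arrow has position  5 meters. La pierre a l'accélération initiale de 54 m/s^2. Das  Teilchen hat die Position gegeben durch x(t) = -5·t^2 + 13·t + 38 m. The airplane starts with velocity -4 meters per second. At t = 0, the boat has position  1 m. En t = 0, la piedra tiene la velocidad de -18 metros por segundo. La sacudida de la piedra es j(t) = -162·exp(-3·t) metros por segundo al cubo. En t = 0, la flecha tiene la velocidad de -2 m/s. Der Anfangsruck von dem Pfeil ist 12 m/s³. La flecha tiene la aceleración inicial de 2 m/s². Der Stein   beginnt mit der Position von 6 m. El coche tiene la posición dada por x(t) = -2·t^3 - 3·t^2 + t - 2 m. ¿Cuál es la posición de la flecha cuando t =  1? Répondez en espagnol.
Necesitamos integrar nuestra ecuación del snap s(t) = 0 4 veces. Integrando el snap y usando la condición inicial j(0) = 12, obtenemos j(t) = 12. Tomando ∫j(t)dt y aplicando a(0) = 2, encontramos a(t) = 12·t + 2. La integral de la aceleración, con v(0) = -2, da la velocidad: v(t) = 6·t^2 + 2·t - 2. Tomando ∫v(t)dt y aplicando x(0) = 5, encontramos x(t) = 2·t^3 + t^2 - 2·t + 5. Tenemos la posición x(t) = 2·t^3 + t^2 - 2·t + 5. Sustituyendo t = 1: x(1) = 6.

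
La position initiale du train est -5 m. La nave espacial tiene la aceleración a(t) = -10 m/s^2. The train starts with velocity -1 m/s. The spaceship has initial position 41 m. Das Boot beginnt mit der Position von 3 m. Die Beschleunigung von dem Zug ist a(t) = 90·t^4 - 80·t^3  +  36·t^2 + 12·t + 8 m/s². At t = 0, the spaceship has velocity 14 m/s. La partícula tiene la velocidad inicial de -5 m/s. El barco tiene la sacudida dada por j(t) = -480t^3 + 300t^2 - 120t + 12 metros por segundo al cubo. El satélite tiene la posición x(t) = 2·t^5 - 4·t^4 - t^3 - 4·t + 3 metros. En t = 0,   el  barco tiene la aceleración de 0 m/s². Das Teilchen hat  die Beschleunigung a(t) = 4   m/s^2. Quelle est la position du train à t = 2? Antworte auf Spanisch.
Para resolver esto, necesitamos tomar 2 antiderivadas de nuestra ecuación de la aceleración a(t) = 90·t^4 - 80·t^3 + 36·t^2 + 12·t + 8. Tomando ∫a(t)dt y aplicando v(0) = -1, encontramos v(t) = 18·t^5 - 20·t^4 + 12·t^3 + 6·t^2 + 8·t - 1. La antiderivada de la velocidad es la posición. Usando x(0) = -5, obtenemos x(t) = 3·t^6 - 4·t^5 + 3·t^4 + 2·t^3 + 4·t^2 - t - 5. Tenemos la posición x(t) = 3·t^6 - 4·t^5 + 3·t^4 + 2·t^3 + 4·t^2 - t - 5. Sustituyendo t = 2: x(2) = 137.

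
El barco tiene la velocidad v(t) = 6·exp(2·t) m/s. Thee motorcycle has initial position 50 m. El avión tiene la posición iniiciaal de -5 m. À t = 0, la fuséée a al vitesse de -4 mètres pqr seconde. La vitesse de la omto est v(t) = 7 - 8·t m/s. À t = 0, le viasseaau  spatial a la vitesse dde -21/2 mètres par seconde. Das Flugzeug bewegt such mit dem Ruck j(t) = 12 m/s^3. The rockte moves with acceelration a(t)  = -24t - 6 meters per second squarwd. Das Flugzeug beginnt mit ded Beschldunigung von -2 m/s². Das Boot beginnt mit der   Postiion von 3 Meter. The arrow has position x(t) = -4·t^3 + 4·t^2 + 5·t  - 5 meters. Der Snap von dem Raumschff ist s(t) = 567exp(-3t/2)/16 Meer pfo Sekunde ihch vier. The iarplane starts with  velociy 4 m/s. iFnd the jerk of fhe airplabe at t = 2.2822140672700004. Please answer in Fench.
En utilisant j(t) = 12 et en substituant t = 2.2822140672700004, nous trouvons j = 12.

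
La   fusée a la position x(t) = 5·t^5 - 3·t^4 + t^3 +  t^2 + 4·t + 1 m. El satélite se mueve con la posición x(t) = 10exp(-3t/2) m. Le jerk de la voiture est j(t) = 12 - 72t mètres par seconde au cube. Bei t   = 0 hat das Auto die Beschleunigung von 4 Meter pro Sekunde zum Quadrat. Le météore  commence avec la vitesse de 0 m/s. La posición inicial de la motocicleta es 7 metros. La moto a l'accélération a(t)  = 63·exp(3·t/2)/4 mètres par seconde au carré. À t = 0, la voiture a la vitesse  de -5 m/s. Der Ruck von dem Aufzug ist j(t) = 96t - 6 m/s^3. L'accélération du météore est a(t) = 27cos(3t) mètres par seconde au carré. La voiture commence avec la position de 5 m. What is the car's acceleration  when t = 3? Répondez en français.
En partant du jerk j(t) = 12 - 72·t, nous prenons 1 primitive. L'intégrale du jerk, avec a(0) = 4, donne l'accélération: a(t) = -36·t^2 + 12·t + 4. Nous avons l'accélération a(t) = -36·t^2 + 12·t + 4. En substituant t = 3: a(3) = -284.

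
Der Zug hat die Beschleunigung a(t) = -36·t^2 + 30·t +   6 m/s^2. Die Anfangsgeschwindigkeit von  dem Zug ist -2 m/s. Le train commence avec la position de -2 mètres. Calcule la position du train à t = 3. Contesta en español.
Necesitamos integrar nuestra ecuación de la aceleración a(t) = -36·t^2 + 30·t + 6 2 veces. Integrando la aceleración y usando la condición inicial v(0) = -2, obtenemos v(t) = -12·t^3 + 15·t^2 + 6·t - 2. La integral de la velocidad, con x(0) = -2, da la posición: x(t) = -3·t^4 + 5·t^3 + 3·t^2 - 2·t - 2. Tenemos la posición x(t) = -3·t^4 + 5·t^3 + 3·t^2 - 2·t - 2. Sustituyendo t = 3: x(3) = -89.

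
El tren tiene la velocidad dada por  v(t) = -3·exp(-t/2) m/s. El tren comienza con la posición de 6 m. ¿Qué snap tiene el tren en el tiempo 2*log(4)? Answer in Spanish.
Debemos derivar nuestra ecuación de la velocidad v(t) = -3·exp(-t/2) 3 veces. Derivando la velocidad, obtenemos la aceleración: a(t) = 3·exp(-t/2)/2. Derivando la aceleración, obtenemos la sacudida: j(t) = -3·exp(-t/2)/4. La derivada de la sacudida da el snap: s(t) = 3·exp(-t/2)/8. Usando s(t) = 3·exp(-t/2)/8 y sustituyendo t = 2*log(4), encontramos s = 3/32.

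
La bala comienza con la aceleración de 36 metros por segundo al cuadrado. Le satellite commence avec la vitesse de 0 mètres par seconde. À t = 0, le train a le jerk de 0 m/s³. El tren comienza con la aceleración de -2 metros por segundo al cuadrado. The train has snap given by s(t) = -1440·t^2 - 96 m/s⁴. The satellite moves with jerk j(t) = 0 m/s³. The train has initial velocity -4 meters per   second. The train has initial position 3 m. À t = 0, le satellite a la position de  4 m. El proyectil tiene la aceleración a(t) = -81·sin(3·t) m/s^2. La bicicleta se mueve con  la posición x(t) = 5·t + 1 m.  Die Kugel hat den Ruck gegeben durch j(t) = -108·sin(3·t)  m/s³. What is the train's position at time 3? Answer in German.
Um dies zu lösen, müssen wir 4 Stammfunktionen unserer Gleichung für den Snap s(t) = -1440·t^2 - 96 finden. Durch Integration von dem Snap und Verwendung der Anfangsbedingung j(0) = 0, erhalten wir j(t) = -480·t^3 - 96·t. Mit ∫j(t)dt und Anwendung von a(0) = -2, finden wir a(t) = -120·t^4 - 48·t^2 - 2. Die Stammfunktion von der Beschleunigung ist die Geschwindigkeit. Mit v(0) = -4 erhalten wir v(t) = -24·t^5 - 16·t^3 - 2·t - 4. Die Stammfunktion von der Geschwindigkeit, mit x(0) = 3, ergibt die Position: x(t) = -4·t^6 - 4·t^4 - t^2 - 4·t + 3. Aus der Gleichung für die Position x(t) = -4·t^6 - 4·t^4 - t^2 - 4·t + 3, setzen wir t = 3 ein und erhalten x = -3258.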